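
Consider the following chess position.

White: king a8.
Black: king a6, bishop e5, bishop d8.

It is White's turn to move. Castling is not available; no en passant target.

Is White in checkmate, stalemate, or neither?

stalemate

White to move; white king on a8.
In check: no.
King squares — a7: attacked by Ka6; b7: attacked by Ka6; b8: attacked by Be5.
Legal moves for White: none.
Not in check and no legal moves → stalemate.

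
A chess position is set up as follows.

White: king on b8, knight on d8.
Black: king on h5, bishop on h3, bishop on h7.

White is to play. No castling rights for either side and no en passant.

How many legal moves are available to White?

8

White to move; king on b8.
In check: no.
Legal moves: Nf7, Nb7, Ne6, Nc6, Ka8, Kc7, Kb7, Ka7.
Count: 8.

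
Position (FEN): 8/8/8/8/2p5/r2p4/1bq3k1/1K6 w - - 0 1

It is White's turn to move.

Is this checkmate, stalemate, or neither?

White to move; white king on b1.
In check: yes, from the black queen on c2.
King squares — a1: attacked by Bb2; c1: attacked by Bb2; a2: attacked by Ra3; b2: attacked by Qc2; c2: attacked by Pd3.
Legal moves for White: none.
In check with no legal moves → checkmate.

checkmate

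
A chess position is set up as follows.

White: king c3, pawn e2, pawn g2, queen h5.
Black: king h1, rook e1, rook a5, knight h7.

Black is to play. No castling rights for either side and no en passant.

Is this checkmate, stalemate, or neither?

Black to move; black king on h1.
In check: yes, from the white queen on h5.
King squares — g1: available; g2: available; h2: attacked by Qh5.
Legal moves for Black: Kxg2, Kg1, Rxh5.
Black is in check but has 3 legal moves → neither.

neither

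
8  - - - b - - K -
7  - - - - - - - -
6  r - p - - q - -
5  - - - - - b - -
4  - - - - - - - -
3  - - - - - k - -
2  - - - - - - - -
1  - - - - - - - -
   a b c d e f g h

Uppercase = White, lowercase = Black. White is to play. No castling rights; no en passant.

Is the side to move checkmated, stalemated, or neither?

stalemate

White to move; white king on g8.
In check: no.
King squares — f7: attacked by Qf6; g7: attacked by Qf6; h7: attacked by Bf5; f8: attacked by Qf6; h8: attacked by Qf6.
Legal moves for White: none.
Not in check and no legal moves → stalemate.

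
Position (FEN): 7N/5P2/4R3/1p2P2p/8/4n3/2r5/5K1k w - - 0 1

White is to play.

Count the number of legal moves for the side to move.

1

White to move; king on f1.
In check: yes, from the black knight on e3.
Legal moves: Ke1.
Count: 1.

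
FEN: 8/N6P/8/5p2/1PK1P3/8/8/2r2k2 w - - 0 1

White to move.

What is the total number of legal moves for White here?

White to move; king on c4.
In check: yes, from the black rook on c1.
Legal moves: Kd5, Kb5, Kd4, Kd3, Kb3.
Count: 5.

5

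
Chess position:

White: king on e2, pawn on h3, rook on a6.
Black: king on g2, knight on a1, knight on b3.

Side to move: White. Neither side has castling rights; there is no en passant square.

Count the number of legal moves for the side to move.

19

White to move; king on e2.
In check: no.
Legal moves: Ra8, Ra7, Rh6, Rg6+, Rf6, Re6, Rd6, Rc6, Rb6, Ra5, Ra4, Ra3, Ra2, Rxa1, Ke3, Kd3, Ke1, Kd1, h4.
Count: 19.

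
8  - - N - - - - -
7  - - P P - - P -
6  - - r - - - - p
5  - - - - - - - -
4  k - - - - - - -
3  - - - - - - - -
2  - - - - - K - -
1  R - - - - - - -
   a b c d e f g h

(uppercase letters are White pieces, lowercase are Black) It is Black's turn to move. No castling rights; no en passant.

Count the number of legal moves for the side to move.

3

Black to move; king on a4.
In check: yes, from the white rook on a1.
Legal moves: Kb5, Kb4, Kb3.
Count: 3.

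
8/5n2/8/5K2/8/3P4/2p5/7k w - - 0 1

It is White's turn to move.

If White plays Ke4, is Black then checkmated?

no

After Ke4: black king on h1; in check: no.
Black is not in check, so this cannot be checkmate.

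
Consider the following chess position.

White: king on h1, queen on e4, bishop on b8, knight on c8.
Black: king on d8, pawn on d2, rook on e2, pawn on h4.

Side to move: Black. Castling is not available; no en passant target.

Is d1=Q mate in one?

yes

After d1=Q: white king on h1; in check: yes, from the black queen on d1.
King squares — g1: attacked by Qd1; g2: attacked by Re2; h2: attacked by Re2.
White has no legal moves → checkmate.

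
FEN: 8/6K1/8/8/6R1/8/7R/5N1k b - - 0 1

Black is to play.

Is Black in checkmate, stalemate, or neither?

Black to move; black king on h1.
In check: yes, from the white rook on h2.
King squares — g1: attacked by Rg4; g2: attacked by Rh2; h2: attacked by Nf1.
Legal moves for Black: none.
In check with no legal moves → checkmate.

checkmate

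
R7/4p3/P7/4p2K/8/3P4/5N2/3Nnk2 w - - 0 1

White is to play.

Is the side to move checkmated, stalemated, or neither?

White to move; white king on h5.
In check: no.
Legal moves for White include: Rh8, Rg8, Rf8, Re8, Rd8, Rc8, Rb8, Ra7, Kh6, Kg6, Kg5, Kh4, Kg4, Ng4, Ne4, Nh3, Nh1, Ne3+, ... (list truncated; more exist).
White has legal moves and is not in check → neither.

neither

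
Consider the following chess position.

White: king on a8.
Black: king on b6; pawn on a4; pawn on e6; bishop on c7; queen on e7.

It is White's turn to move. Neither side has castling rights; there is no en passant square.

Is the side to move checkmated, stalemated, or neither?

White to move; white king on a8.
In check: no.
King squares — a7: attacked by Kb6; b7: attacked by Kb6; b8: attacked by Bc7.
Legal moves for White: none.
Not in check and no legal moves → stalemate.

stalemate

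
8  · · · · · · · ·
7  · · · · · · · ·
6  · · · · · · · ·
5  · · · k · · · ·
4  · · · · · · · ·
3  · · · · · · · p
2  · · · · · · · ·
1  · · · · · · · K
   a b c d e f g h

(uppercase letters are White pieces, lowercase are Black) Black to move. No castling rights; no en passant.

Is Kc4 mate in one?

After Kc4: white king on h1; in check: no.
White is not in check, so this cannot be checkmate.

no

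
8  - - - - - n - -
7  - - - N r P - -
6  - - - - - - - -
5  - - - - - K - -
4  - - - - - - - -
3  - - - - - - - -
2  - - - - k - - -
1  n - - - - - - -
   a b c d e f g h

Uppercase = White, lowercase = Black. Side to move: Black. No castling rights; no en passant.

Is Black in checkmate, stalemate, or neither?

Black to move; black king on e2.
In check: no.
Legal moves for Black include: Nh7, Nxd7, Ng6, Ne6, Re8, Rxf7+, Rxd7, Re6, Re5+, Re4, Re3, Kf3, Ke3, Kd3, Kf2, Kd2, Kf1, Ke1, ... (list truncated; more exist).
Black has legal moves and is not in check → neither.

neither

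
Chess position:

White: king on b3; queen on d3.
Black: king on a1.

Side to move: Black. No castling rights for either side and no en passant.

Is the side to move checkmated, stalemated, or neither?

Black to move; black king on a1.
In check: no.
King squares — b1: attacked by Qd3; a2: attacked by Kb3; b2: attacked by Kb3.
Legal moves for Black: none.
Not in check and no legal moves → stalemate.

stalemate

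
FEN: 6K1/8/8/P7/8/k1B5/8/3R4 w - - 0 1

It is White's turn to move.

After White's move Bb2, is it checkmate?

no

After Bb2: black king on a3; in check: yes, from the white bishop on b2.
Black has 5 legal replies: Kb4, Ka4, Kb3, Kxb2, Ka2.
In check but a legal move exists → not checkmate.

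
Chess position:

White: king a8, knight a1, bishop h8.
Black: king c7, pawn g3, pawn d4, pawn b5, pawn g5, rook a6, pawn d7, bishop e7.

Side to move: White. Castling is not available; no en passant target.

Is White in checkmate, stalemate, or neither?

White to move; white king on a8.
In check: yes, from the black rook on a6.
King squares — a7: attacked by Ra6; b7: attacked by Kc7; b8: attacked by Kc7.
Legal moves for White: none.
In check with no legal moves → checkmate.

checkmate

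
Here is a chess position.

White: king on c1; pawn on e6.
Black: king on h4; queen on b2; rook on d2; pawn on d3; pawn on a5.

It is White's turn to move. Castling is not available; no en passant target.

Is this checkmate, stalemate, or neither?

White to move; white king on c1.
In check: yes, from the black queen on b2.
King squares — b1: attacked by Qb2; d1: attacked by Rd2; b2: attacked by Rd2; c2: attacked by Qb2; d2: attacked by Qb2.
Legal moves for White: none.
In check with no legal moves → checkmate.

checkmate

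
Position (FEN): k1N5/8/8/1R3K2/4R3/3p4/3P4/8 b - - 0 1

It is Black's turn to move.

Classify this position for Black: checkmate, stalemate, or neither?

stalemate

Black to move; black king on a8.
In check: no.
King squares — a7: attacked by Nc8; b7: attacked by Rb5; b8: attacked by Rb5.
Legal moves for Black: none.
Not in check and no legal moves → stalemate.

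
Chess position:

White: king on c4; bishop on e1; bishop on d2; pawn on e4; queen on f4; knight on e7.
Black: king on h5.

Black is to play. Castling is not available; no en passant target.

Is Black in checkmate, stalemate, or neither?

Black to move; black king on h5.
In check: no.
King squares — g4: attacked by Qf4; h4: attacked by Be1; g5: attacked by Qf4; g6: attacked by Ne7; h6: attacked by Qf4.
Legal moves for Black: none.
Not in check and no legal moves → stalemate.

stalemate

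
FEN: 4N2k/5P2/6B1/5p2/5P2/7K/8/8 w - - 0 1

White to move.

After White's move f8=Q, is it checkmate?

yes

After f8=Q: black king on h8; in check: yes, from the white queen on f8.
King squares — g7: attacked by Ne8; h7: attacked by Bg6; g8: attacked by Qf8.
Black has no legal moves → checkmate.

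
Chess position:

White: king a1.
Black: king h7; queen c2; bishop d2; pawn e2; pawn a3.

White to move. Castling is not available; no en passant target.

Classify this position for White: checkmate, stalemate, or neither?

White to move; white king on a1.
In check: no.
King squares — b1: attacked by Qc2; a2: attacked by Qc2; b2: attacked by Qc2.
Legal moves for White: none.
Not in check and no legal moves → stalemate.

stalemate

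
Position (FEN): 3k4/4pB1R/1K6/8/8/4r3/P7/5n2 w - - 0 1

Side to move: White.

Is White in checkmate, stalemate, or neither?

neither

White to move; white king on b6.
In check: no.
Legal moves for White include: Rh8+, Rg7, Rh6, Rh5, Rh4, Rh3, Rh2, Rh1, Bg8, Be8, Bg6, Be6, Bh5, Bd5, Bc4, Bb3, Kb7, Ka7, ... (list truncated; more exist).
White has legal moves and is not in check → neither.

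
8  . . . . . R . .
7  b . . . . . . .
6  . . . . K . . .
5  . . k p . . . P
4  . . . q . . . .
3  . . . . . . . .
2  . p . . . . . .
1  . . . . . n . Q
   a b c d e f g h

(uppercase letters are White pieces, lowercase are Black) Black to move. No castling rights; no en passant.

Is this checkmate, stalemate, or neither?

neither

Black to move; black king on c5.
In check: no.
Legal moves for Black include: Bb8, Bb6, Kc6, Kb6, Kb5, Kc4, Kb4, Qh8, Qg7, Qf6+, Qe5+, Qh4, Qg4+, Qf4, Qe4+, Qc4, Qb4, Qa4, ... (list truncated; more exist).
Black has legal moves and is not in check → neither.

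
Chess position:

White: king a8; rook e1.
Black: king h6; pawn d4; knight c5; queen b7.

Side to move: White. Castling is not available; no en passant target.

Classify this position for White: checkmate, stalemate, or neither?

checkmate

White to move; white king on a8.
In check: yes, from the black queen on b7.
King squares — a7: attacked by Qb7; b7: attacked by Nc5; b8: attacked by Qb7.
Legal moves for White: none.
In check with no legal moves → checkmate.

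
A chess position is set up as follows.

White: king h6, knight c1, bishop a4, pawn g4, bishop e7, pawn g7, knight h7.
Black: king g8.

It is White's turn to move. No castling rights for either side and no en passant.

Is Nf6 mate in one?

no

After Nf6: black king on g8; in check: yes, from the white knight on f6.
Black has 1 legal reply: Kf7.
In check but a legal move exists → not checkmate.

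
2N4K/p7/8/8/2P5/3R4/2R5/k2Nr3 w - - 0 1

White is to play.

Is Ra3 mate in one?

no

After Ra3: black king on a1; in check: yes, from the white rook on a3.
Black has 1 legal reply: Kb1.
In check but a legal move exists → not checkmate.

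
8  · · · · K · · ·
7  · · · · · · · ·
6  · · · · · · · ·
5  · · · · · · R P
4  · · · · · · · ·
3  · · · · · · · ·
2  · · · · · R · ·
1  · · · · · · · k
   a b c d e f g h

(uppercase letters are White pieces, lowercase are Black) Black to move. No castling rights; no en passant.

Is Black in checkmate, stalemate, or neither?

stalemate

Black to move; black king on h1.
In check: no.
King squares — g1: attacked by Rg5; g2: attacked by Rf2; h2: attacked by Rf2.
Legal moves for Black: none.
Not in check and no legal moves → stalemate.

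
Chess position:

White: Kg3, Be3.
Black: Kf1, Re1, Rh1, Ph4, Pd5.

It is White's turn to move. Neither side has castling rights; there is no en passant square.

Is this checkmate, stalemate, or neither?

White to move; white king on g3.
In check: yes, from the black pawn on h4.
Legal moves for White: Kg4, Kf4, Kf3.
White is in check but has 3 legal moves → neither.

neither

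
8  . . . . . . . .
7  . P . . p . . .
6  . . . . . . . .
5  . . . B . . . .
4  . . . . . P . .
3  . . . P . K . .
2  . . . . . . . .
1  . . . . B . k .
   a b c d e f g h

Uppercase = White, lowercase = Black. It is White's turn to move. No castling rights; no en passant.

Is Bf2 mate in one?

After Bf2: black king on g1; in check: yes, from the white bishop on f2.
Black has 3 legal replies: Kh2, Kh1, Kf1.
In check but a legal move exists → not checkmate.

no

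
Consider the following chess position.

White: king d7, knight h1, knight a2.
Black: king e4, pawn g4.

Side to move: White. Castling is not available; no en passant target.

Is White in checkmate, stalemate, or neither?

White to move; white king on d7.
In check: no.
Legal moves for White: Ke8, Kd8, Kc8, Ke7, Kc7, Ke6, Kd6, Kc6, Nb4, Nc3+, Nc1, Ng3+, Nf2+.
White has 13 legal moves and is not in check → neither.

neither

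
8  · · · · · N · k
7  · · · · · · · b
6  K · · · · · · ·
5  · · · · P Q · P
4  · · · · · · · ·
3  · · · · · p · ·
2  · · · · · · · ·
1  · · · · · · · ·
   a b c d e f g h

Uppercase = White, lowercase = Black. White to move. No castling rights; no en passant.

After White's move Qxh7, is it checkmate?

After Qxh7: black king on h8; in check: yes, from the white queen on h7.
King squares — g7: attacked by Qh7; h7: attacked by Nf8; g8: attacked by Qh7.
Black has no legal moves → checkmate.

yes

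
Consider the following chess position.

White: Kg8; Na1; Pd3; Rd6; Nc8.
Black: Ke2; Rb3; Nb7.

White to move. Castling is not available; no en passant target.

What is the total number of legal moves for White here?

White to move; king on g8.
In check: no.
Legal moves: Kh8, Kf8, Kh7, Kg7, Kf7, Ne7, Na7, Nb6, Rd8, Rd7, Rh6, Rg6, Rf6, Re6+, Rc6, Rb6, Ra6, Rd5, Rd4, Nxb3, Nc2, d4.
Count: 22.

22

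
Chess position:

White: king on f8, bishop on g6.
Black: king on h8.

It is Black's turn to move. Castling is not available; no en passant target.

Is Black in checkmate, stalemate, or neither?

stalemate

Black to move; black king on h8.
In check: no.
King squares — g7: attacked by Kf8; h7: attacked by Bg6; g8: attacked by Kf8.
Legal moves for Black: none.
Not in check and no legal moves → stalemate.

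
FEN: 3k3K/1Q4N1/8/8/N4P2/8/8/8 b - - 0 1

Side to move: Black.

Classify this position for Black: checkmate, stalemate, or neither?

stalemate

Black to move; black king on d8.
In check: no.
King squares — c7: attacked by Qb7; d7: attacked by Qb7; e7: attacked by Qb7; c8: attacked by Qb7; e8: attacked by Ng7.
Legal moves for Black: none.
Not in check and no legal moves → stalemate.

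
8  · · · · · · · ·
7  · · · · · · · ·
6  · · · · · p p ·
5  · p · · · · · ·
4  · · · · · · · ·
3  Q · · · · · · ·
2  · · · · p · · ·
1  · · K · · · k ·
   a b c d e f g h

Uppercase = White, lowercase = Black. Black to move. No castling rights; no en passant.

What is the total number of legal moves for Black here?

Black to move; king on g1.
In check: no.
Legal moves: Kh2, Kg2, Kf2, Kh1, Kf1, g5, f5, b4, e1=Q+, e1=R+, e1=B, e1=N.
Count: 12.

12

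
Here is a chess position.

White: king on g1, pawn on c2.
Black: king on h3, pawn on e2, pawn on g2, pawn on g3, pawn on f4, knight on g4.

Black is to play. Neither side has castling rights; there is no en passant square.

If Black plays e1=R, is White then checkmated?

yes

After e1=R: white king on g1; in check: yes, from the black rook on e1.
King squares — f1: attacked by Re1; h1: attacked by Re1; f2: attacked by Pg3; g2: attacked by Kh3; h2: attacked by Pg3.
White has no legal moves → checkmate.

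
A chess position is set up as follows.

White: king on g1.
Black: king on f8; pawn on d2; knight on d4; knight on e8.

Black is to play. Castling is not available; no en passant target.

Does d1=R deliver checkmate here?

After d1=R: white king on g1; in check: yes, from the black rook on d1.
White has 3 legal replies: Kh2, Kg2, Kf2.
In check but a legal move exists → not checkmate.

no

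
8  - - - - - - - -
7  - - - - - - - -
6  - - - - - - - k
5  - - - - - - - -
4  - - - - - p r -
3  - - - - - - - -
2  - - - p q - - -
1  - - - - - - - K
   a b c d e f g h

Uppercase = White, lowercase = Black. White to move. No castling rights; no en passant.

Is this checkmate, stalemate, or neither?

White to move; white king on h1.
In check: no.
King squares — g1: attacked by Rg4; g2: attacked by Qe2; h2: attacked by Qe2.
Legal moves for White: none.
Not in check and no legal moves → stalemate.

stalemate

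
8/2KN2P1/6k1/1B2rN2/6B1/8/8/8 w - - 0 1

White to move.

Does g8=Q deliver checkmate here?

After g8=Q: black king on g6; in check: yes, from the white queen on g8.
King squares — f5: attacked by Bg4; g5: attacked by Qg8; h5: attacked by Bg4; f6: attacked by Nd7; h6: attacked by Nf5; f7: attacked by Qg8; g7: attacked by Nf5; h7: attacked by Qg8.
Black has no legal moves → checkmate.

yes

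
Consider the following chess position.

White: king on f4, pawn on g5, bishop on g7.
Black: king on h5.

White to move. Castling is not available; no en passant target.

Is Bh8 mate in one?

After Bh8: black king on h5; in check: no.
Black is not in check, so this cannot be checkmate.

no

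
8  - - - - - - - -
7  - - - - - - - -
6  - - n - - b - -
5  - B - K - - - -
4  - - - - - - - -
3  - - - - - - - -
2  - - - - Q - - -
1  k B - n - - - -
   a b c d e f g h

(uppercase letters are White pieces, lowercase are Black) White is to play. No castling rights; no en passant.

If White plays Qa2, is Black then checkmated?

After Qa2: black king on a1; in check: yes, from the white queen on a2.
King squares — b1: attacked by Qa2; a2: attacked by Bb1; b2: attacked by Qa2.
Black has no legal moves → checkmate.

yes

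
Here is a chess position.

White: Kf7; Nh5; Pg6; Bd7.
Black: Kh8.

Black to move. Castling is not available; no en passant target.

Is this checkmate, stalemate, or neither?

Black to move; black king on h8.
In check: no.
King squares — g7: attacked by Nh5; h7: attacked by Pg6; g8: attacked by Kf7.
Legal moves for Black: none.
Not in check and no legal moves → stalemate.

stalemate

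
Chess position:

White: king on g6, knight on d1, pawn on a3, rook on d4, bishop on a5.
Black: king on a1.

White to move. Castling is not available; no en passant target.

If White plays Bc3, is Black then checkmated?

no

After Bc3: black king on a1; in check: yes, from the white bishop on c3.
Black has 2 legal replies: Ka2, Kb1.
In check but a legal move exists → not checkmate.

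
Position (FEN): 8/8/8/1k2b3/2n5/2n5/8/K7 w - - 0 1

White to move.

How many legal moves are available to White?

0

White to move; king on a1.
In check: no.
Legal moves: none.
Count: 0.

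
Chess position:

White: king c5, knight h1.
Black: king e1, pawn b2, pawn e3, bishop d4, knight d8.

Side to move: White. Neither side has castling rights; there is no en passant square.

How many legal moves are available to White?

6

White to move; king on c5.
In check: yes, from the black bishop on d4.
Legal moves: Kd6, Kd5, Kb5, Kxd4, Kc4, Kb4.
Count: 6.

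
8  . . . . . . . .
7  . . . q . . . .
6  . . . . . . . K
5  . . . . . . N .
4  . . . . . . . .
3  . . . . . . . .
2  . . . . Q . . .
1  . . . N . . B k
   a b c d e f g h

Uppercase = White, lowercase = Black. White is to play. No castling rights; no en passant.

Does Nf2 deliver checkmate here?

no

After Nf2: black king on h1; in check: yes, from the white knight on f2.
Black has 2 legal replies: Kg2, Kxg1.
In check but a legal move exists → not checkmate.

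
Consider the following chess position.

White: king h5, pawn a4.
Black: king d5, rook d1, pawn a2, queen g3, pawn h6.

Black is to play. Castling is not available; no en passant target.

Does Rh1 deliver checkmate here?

yes

After Rh1: white king on h5; in check: yes, from the black rook on h1.
King squares — g4: attacked by Qg3; h4: attacked by Rh1; g5: attacked by Qg3; g6: attacked by Qg3; h6: attacked by Rh1.
White has no legal moves → checkmate.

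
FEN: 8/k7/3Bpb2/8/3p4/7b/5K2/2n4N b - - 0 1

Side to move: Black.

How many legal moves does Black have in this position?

21

Black to move; king on a7.
In check: no.
Legal moves: Ka8, Kb7, Kb6, Ka6, Bh8, Bd8, Bg7, Be7, Bg5, Be5, Bh4+, Bf5, Bg4, Bg2, Bf1, Nd3+, Nb3, Ne2, Na2, e5, d3.
Count: 21.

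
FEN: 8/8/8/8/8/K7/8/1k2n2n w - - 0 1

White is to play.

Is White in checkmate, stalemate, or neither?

White to move; white king on a3.
In check: no.
Legal moves for White: Kb4, Ka4, Kb3.
White has 3 legal moves and is not in check → neither.

neither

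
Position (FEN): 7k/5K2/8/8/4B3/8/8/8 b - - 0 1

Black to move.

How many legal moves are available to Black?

Black to move; king on h8.
In check: no.
Legal moves: none.
Count: 0.

0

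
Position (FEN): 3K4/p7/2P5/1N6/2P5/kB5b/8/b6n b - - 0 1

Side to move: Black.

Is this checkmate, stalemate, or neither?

Black to move; black king on a3.
In check: yes, from the white knight on b5.
Legal moves for Black: Kb4, Kxb3, Kb2.
Black is in check but has 3 legal moves → neither.

neither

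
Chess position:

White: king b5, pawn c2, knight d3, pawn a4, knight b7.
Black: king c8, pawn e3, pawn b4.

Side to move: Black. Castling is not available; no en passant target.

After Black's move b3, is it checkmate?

After b3: white king on b5; in check: no.
White is not in check, so this cannot be checkmate.

no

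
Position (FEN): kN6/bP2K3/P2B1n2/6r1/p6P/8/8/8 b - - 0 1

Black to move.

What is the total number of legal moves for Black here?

Black to move; king on a8.
In check: yes, from the white pawn on b7.
Legal moves: none.
Count: 0.

0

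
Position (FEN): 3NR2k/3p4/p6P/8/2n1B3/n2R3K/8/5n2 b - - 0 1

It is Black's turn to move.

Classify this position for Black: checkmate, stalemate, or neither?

checkmate

Black to move; black king on h8.
In check: yes, from the white rook on e8.
King squares — g7: attacked by Ph6; h7: attacked by Be4; g8: attacked by Re8.
Legal moves for Black: none.
In check with no legal moves → checkmate.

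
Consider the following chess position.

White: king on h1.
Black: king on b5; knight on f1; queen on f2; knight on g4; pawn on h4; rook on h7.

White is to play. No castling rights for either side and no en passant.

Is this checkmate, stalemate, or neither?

White to move; white king on h1.
In check: no.
King squares — g1: attacked by Qf2; g2: attacked by Qf2; h2: attacked by Nf1.
Legal moves for White: none.
Not in check and no legal moves → stalemate.

stalemate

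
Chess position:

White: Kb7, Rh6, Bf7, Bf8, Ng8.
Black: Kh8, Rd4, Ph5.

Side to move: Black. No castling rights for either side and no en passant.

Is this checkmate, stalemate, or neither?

checkmate

Black to move; black king on h8.
In check: yes, from the white rook on h6.
King squares — g7: attacked by Bf8; h7: attacked by Rh6; g8: attacked by Bf7.
Legal moves for Black: none.
In check with no legal moves → checkmate.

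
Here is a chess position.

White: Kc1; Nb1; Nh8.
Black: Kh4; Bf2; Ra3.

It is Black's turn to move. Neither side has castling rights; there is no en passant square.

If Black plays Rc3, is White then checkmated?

After Rc3: white king on c1; in check: yes, from the black rook on c3.
White has 4 legal replies: Kd2, Kb2, Kd1, Nxc3.
In check but a legal move exists → not checkmate.

no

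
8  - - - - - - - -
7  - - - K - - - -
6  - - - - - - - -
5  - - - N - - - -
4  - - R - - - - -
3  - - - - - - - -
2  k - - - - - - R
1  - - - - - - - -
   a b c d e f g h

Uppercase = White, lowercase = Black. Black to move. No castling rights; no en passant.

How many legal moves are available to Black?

Black to move; king on a2.
In check: yes, from the white rook on h2.
Legal moves: Kb3, Ka3, Kb1, Ka1.
Count: 4.

4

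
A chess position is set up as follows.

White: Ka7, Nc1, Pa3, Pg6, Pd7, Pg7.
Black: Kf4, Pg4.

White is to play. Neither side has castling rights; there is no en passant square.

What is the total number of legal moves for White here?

18

White to move; king on a7.
In check: no.
Legal moves: Kb8, Ka8, Kb7, Kb6, Ka6, Nd3+, Nb3, Ne2+, Na2, g8=Q, g8=R, g8=B, g8=N, d8=Q, d8=R, d8=B, d8=N, a4.
Count: 18.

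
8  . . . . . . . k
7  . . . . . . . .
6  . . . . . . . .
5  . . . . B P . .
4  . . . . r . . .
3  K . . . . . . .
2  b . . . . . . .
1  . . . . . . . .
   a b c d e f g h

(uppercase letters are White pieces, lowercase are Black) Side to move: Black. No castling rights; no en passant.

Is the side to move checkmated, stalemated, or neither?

neither

Black to move; black king on h8.
In check: yes, from the white bishop on e5.
King squares — g7: attacked by Be5; h7: available; g8: available.
Legal moves for Black: Kg8, Kh7, Rxe5.
Black is in check but has 3 legal moves → neither.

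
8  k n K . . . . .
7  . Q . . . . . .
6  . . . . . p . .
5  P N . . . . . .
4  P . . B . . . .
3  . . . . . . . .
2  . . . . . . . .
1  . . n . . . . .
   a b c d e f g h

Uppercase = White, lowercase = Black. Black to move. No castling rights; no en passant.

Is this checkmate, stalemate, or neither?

checkmate

Black to move; black king on a8.
In check: yes, from the white queen on b7.
King squares — a7: attacked by Bd4; b7: attacked by Kc8; b8: own knight.
Legal moves for Black: none.
In check with no legal moves → checkmate.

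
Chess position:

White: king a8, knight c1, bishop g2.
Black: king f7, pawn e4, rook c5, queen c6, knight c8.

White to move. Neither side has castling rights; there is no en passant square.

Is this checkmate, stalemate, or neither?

neither

White to move; white king on a8.
In check: yes, from the black queen on c6.
Legal moves for White: Kb8.
White is in check but has 1 legal move → neither.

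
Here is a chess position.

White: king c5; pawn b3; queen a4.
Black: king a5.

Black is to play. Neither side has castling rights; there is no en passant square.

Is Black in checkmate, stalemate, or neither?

Black to move; black king on a5.
In check: yes, from the white queen on a4.
King squares — a4: attacked by Pb3; b4: attacked by Qa4; b5: attacked by Qa4; a6: attacked by Qa4; b6: attacked by Kc5.
Legal moves for Black: none.
In check with no legal moves → checkmate.

checkmate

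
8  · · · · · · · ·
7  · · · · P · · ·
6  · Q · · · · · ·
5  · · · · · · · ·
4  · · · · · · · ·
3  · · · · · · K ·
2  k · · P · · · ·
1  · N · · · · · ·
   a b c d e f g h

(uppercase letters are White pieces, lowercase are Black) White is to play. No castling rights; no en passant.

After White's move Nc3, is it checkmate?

After Nc3: black king on a2; in check: yes, from the white knight on c3.
Black has 2 legal replies: Ka3, Ka1.
In check but a legal move exists → not checkmate.

no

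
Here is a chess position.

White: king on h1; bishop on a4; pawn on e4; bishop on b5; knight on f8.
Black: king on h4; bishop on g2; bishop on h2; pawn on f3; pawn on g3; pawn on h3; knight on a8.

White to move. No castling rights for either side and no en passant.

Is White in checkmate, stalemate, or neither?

White to move; white king on h1.
In check: yes, from the black bishop on g2.
King squares — g1: attacked by Bh2; g2: attacked by Pf3; h2: attacked by Pg3.
Legal moves for White: none.
In check with no legal moves → checkmate.

checkmate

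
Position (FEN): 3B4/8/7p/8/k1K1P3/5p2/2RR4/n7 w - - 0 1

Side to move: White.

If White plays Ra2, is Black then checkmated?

After Ra2: black king on a4; in check: yes, from the white rook on a2.
King squares — a3: attacked by Ra2; b3: attacked by Kc4; b4: attacked by Kc4; a5: attacked by Ra2; b5: attacked by Kc4.
Black has no legal moves → checkmate.

yes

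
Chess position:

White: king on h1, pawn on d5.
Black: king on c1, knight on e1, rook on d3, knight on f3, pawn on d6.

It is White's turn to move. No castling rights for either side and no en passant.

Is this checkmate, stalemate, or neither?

White to move; white king on h1.
In check: no.
King squares — g1: attacked by Nf3; g2: attacked by Ne1; h2: attacked by Nf3.
Legal moves for White: none.
Not in check and no legal moves → stalemate.

stalemate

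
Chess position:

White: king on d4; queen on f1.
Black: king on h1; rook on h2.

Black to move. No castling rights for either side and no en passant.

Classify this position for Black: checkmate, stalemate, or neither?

checkmate

Black to move; black king on h1.
In check: yes, from the white queen on f1.
King squares — g1: attacked by Qf1; g2: attacked by Qf1; h2: own rook.
Legal moves for Black: none.
In check with no legal moves → checkmate.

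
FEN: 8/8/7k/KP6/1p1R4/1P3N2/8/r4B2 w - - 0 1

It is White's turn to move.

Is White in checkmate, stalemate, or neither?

neither

White to move; white king on a5.
In check: yes, from the black rook on a1.
Legal moves for White: Kb6, Kxb4.
White is in check but has 2 legal moves → neither.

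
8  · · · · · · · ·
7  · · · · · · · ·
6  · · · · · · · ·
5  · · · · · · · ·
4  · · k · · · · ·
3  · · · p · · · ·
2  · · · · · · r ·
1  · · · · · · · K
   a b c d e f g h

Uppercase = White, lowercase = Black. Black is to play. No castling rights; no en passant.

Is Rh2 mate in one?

After Rh2: white king on h1; in check: yes, from the black rook on h2.
White has 2 legal replies: Kxh2, Kg1.
In check but a legal move exists → not checkmate.

no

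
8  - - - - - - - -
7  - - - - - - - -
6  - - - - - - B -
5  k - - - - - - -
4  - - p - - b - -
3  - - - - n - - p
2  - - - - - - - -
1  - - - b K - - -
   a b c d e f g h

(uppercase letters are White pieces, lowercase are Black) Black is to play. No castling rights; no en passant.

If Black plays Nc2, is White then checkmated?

no

After Nc2: white king on e1; in check: yes, from the black knight on c2.
White has 4 legal replies: Kf2, Kf1, Kxd1, Bxc2.
In check but a legal move exists → not checkmate.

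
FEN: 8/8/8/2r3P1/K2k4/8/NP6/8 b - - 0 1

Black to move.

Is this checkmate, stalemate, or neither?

Black to move; black king on d4.
In check: no.
Legal moves for Black include: Rc8, Rc7, Rc6, Rxg5, Rf5, Re5, Rd5, Rb5, Ra5+, Rc4+, Rc3, Rc2, Rc1, Ke5, Kd5, Ke4, Kc4, Ke3, ... (list truncated; more exist).
Black has legal moves and is not in check → neither.

neither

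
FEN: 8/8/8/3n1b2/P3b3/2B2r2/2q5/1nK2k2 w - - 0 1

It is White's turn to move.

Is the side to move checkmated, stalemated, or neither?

checkmate

White to move; white king on c1.
In check: yes, from the black queen on c2.
King squares — b1: attacked by Qc2; d1: attacked by Qc2; b2: attacked by Qc2; c2: attacked by Be4; d2: attacked by Nb1.
Legal moves for White: none.
In check with no legal moves → checkmate.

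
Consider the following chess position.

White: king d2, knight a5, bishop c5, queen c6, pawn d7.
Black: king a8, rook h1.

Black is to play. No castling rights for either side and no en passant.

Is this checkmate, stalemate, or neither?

Black to move; black king on a8.
In check: yes, from the white queen on c6.
King squares — a7: attacked by Bc5; b7: attacked by Na5; b8: available.
Legal moves for Black: Kb8.
Black is in check but has 1 legal move → neither.

neither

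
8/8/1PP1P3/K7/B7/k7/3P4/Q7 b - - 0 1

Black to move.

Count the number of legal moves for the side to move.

Black to move; king on a3.
In check: yes, from the white queen on a1.
Legal moves: none.
Count: 0.

0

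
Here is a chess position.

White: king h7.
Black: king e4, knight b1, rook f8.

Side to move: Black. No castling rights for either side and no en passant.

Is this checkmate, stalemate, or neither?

neither

Black to move; black king on e4.
In check: no.
Legal moves for Black include: Rh8+, Rg8, Re8, Rd8, Rc8, Rb8, Ra8, Rf7+, Rf6, Rf5, Rf4, Rf3, Rf2, Rf1, Kf5, Ke5, Kd5, Kf4, ... (list truncated; more exist).
Black has legal moves and is not in check → neither.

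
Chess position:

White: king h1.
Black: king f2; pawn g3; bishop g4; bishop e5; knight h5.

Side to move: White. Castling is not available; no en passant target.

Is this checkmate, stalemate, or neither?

stalemate

White to move; white king on h1.
In check: no.
King squares — g1: attacked by Kf2; g2: attacked by Kf2; h2: attacked by Pg3.
Legal moves for White: none.
Not in check and no legal moves → stalemate.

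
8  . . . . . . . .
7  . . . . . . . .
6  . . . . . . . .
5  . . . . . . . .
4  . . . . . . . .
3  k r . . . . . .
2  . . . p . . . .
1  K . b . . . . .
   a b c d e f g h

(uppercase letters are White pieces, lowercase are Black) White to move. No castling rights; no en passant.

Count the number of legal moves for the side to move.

0

White to move; king on a1.
In check: no.
Legal moves: none.
Count: 0.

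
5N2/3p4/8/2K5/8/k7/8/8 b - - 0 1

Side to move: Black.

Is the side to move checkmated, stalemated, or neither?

neither

Black to move; black king on a3.
In check: no.
Legal moves for Black: Ka4, Kb3, Kb2, Ka2, d6+, d5.
Black has 6 legal moves and is not in check → neither.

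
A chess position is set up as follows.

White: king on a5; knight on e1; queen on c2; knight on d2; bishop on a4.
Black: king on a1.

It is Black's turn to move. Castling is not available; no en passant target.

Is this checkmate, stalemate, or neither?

stalemate

Black to move; black king on a1.
In check: no.
King squares — b1: attacked by Qc2; a2: attacked by Qc2; b2: attacked by Qc2.
Legal moves for Black: none.
Not in check and no legal moves → stalemate.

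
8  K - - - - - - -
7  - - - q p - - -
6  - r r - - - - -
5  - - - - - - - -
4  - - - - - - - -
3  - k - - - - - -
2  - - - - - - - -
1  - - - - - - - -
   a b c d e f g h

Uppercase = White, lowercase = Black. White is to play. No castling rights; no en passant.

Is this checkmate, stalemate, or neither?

White to move; white king on a8.
In check: no.
King squares — a7: attacked by Qd7; b7: attacked by Rb6; b8: attacked by Rb6.
Legal moves for White: none.
Not in check and no legal moves → stalemate.

stalemate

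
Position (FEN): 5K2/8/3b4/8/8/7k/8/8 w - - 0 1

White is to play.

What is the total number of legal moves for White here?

White to move; king on f8.
In check: yes, from the black bishop on d6.
Legal moves: Kg8, Ke8, Kg7, Kf7.
Count: 4.

4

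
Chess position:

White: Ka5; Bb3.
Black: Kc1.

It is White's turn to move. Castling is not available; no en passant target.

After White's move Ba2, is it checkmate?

no

After Ba2: black king on c1; in check: no.
Black is not in check, so this cannot be checkmate.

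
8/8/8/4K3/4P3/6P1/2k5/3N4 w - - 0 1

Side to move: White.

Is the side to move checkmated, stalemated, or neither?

neither

White to move; white king on e5.
In check: no.
Legal moves for White: Kf6, Ke6, Kd6, Kf5, Kd5, Kf4, Kd4, Ne3+, Nc3, Nf2, Nb2, g4.
White has 12 legal moves and is not in check → neither.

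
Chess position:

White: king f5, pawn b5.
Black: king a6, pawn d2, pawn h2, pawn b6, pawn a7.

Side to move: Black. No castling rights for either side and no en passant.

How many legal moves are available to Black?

3

Black to move; king on a6.
In check: yes, from the white pawn on b5.
Legal moves: Kb7, Kxb5, Ka5.
Count: 3.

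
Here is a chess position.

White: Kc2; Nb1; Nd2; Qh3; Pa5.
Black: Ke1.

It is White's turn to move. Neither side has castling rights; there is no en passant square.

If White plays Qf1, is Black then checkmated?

After Qf1: black king on e1; in check: yes, from the white queen on f1.
King squares — d1: attacked by Qf1; f1: attacked by Nd2; d2: attacked by Nb1; e2: attacked by Qf1; f2: attacked by Qf1.
Black has no legal moves → checkmate.

yes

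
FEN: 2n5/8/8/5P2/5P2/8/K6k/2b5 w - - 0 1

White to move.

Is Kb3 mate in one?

no

After Kb3: black king on h2; in check: no.
Black is not in check, so this cannot be checkmate.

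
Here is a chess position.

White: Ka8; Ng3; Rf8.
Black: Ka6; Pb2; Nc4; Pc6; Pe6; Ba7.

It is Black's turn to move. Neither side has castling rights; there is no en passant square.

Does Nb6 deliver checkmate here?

yes

After Nb6: white king on a8; in check: yes, from the black knight on b6.
King squares — a7: attacked by Ka6; b7: attacked by Ka6; b8: attacked by Ba7.
White has no legal moves → checkmate.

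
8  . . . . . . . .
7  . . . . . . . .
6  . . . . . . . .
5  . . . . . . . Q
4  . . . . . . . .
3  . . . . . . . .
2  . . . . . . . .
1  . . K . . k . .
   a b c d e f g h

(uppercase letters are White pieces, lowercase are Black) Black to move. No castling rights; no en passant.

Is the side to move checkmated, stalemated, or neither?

neither

Black to move; black king on f1.
In check: no.
Legal moves for Black: Kg2, Kf2, Kg1, Ke1.
Black has 4 legal moves and is not in check → neither.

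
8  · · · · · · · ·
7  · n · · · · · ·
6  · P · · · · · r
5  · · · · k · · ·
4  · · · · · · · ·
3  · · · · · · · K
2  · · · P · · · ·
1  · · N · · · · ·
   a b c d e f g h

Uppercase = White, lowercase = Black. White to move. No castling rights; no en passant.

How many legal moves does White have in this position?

White to move; king on h3.
In check: yes, from the black rook on h6.
Legal moves: Kg4, Kg3, Kg2.
Count: 3.

3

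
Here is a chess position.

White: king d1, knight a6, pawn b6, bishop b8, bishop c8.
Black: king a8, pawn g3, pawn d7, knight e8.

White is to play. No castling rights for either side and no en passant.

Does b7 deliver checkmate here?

yes

After b7: black king on a8; in check: yes, from the white pawn on b7.
King squares — a7: attacked by Bb8; b7: attacked by Bc8; b8: attacked by Na6.
Black has no legal moves → checkmate.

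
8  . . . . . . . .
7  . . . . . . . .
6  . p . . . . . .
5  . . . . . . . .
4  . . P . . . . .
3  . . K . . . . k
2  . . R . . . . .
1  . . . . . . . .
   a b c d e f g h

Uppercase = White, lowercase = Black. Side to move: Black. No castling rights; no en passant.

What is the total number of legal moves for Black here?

4

Black to move; king on h3.
In check: no.
Legal moves: Kh4, Kg4, Kg3, b5.
Count: 4.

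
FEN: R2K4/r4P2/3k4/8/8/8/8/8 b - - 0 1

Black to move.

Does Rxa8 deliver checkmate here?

After Rxa8: white king on d8; in check: yes, from the black rook on a8.
King squares — c7: attacked by Kd6; d7: attacked by Kd6; e7: attacked by Kd6; c8: attacked by Ra8; e8: attacked by Ra8.
White has no legal moves → checkmate.

yes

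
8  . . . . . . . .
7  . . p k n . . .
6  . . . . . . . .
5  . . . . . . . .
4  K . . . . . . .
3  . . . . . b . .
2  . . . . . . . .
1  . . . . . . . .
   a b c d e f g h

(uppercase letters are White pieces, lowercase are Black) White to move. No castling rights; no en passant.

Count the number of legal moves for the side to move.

White to move; king on a4.
In check: no.
Legal moves: Kb5, Ka5, Kb4, Kb3, Ka3.
Count: 5.

5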